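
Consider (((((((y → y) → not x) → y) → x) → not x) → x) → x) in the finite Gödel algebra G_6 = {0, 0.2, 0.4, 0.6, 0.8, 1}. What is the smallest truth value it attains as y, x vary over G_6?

The minimum is attained at y = 0, x = 0.2:
  (y → y): 0 ≤ 0, so result = 1
  not x: Gödel ¬ of 0.2 = 0 (operand ≠ 0)
  ((y → y) → not x): 1 > 0, so result = 0
  (((y → y) → not x) → y): 0 ≤ 0, so result = 1
  ((((y → y) → not x) → y) → x): 1 > 0.2, so result = 0.2
  not x: Gödel ¬ of 0.2 = 0 (operand ≠ 0)
  (((((y → y) → not x) → y) → x) → not x): 0.2 > 0, so result = 0
  ((((((y → y) → not x) → y) → x) → not x) → x): 0 ≤ 0.2, so result = 1
  (((((((y → y) → not x) → y) → x) → not x) → x) → x): 1 > 0.2, so result = 0.2
Checking all 36 assignments confirms none give a value below 0.20.

0.20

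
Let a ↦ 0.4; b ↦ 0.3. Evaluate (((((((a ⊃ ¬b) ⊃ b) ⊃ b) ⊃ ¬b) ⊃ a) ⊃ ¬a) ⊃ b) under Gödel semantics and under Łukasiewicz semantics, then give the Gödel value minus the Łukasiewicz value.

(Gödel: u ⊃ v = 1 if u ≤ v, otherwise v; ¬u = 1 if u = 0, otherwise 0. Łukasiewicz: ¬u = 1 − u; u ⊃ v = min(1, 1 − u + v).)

Gödel evaluation:
  ¬b: Gödel ¬ of 0.3 = 0 (operand ≠ 0)
  (a ⊃ ¬b): 0.4 > 0, so result = 0
  ((a ⊃ ¬b) ⊃ b): 0 ≤ 0.3, so result = 1
  (((a ⊃ ¬b) ⊃ b) ⊃ b): 1 > 0.3, so result = 0.3
  ¬b: Gödel ¬ of 0.3 = 0 (operand ≠ 0)
  ((((a ⊃ ¬b) ⊃ b) ⊃ b) ⊃ ¬b): 0.3 > 0, so result = 0
  (((((a ⊃ ¬b) ⊃ b) ⊃ b) ⊃ ¬b) ⊃ a): 0 ≤ 0.4, so result = 1
  ¬a: Gödel ¬ of 0.4 = 0 (operand ≠ 0)
  ((((((a ⊃ ¬b) ⊃ b) ⊃ b) ⊃ ¬b) ⊃ a) ⊃ ¬a): 1 > 0, so result = 0
  (((((((a ⊃ ¬b) ⊃ b) ⊃ b) ⊃ ¬b) ⊃ a) ⊃ ¬a) ⊃ b): 0 ≤ 0.3, so result = 1
  Gödel value = 1
Łukasiewicz evaluation:
  ¬b: Łukasiewicz ¬ gives 1 − 0.3 = 0.7
  (a ⊃ ¬b): min(1, 1 − 0.4 + 0.7) = 1
  ((a ⊃ ¬b) ⊃ b): min(1, 1 − 1 + 0.3) = 0.3
  (((a ⊃ ¬b) ⊃ b) ⊃ b): min(1, 1 − 0.3 + 0.3) = 1
  ¬b: Łukasiewicz ¬ gives 1 − 0.3 = 0.7
  ((((a ⊃ ¬b) ⊃ b) ⊃ b) ⊃ ¬b): min(1, 1 − 1 + 0.7) = 0.7
  (((((a ⊃ ¬b) ⊃ b) ⊃ b) ⊃ ¬b) ⊃ a): min(1, 1 − 0.7 + 0.4) = 0.7
  ¬a: Łukasiewicz ¬ gives 1 − 0.4 = 0.6
  ((((((a ⊃ ¬b) ⊃ b) ⊃ b) ⊃ ¬b) ⊃ a) ⊃ ¬a): min(1, 1 − 0.7 + 0.6) = 0.9
  (((((((a ⊃ ¬b) ⊃ b) ⊃ b) ⊃ ¬b) ⊃ a) ⊃ ¬a) ⊃ b): min(1, 1 − 0.9 + 0.3) = 0.4
  Łukasiewicz value = 0.4
Difference: 1 − 0.4 = 0.60

0.60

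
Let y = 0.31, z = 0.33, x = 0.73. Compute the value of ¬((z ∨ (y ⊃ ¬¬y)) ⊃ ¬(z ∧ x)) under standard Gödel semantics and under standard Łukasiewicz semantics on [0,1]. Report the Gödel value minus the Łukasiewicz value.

Gödel evaluation:
  ¬y: Gödel ¬ of 0.31 = 0 (operand ≠ 0)
  ¬¬y: Gödel ¬ of 0 = 1 (operand is 0)
  (y ⊃ ¬¬y): 0.31 ≤ 1, so result = 1
  (z ∨ (y ⊃ ¬¬y)) = max(0.33, 1) = 1
  (z ∧ x) = min(0.33, 0.73) = 0.33
  ¬(z ∧ x): Gödel ¬ of 0.33 = 0 (operand ≠ 0)
  ((z ∨ (y ⊃ ¬¬y)) ⊃ ¬(z ∧ x)): 1 > 0, so result = 0
  ¬((z ∨ (y ⊃ ¬¬y)) ⊃ ¬(z ∧ x)): Gödel ¬ of 0 = 1 (operand is 0)
  Gödel value = 1
Łukasiewicz evaluation:
  ¬y: Łukasiewicz ¬ gives 1 − 0.31 = 0.69
  ¬¬y: Łukasiewicz ¬ gives 1 − 0.69 = 0.31
  (y ⊃ ¬¬y): min(1, 1 − 0.31 + 0.31) = 1
  (z ∨ (y ⊃ ¬¬y)) = max(0.33, 1) = 1
  (z ∧ x) = min(0.33, 0.73) = 0.33
  ¬(z ∧ x): Łukasiewicz ¬ gives 1 − 0.33 = 0.67
  ((z ∨ (y ⊃ ¬¬y)) ⊃ ¬(z ∧ x)): min(1, 1 − 1 + 0.67) = 0.67
  ¬((z ∨ (y ⊃ ¬¬y)) ⊃ ¬(z ∧ x)): Łukasiewicz ¬ gives 1 − 0.67 = 0.33
  Łukasiewicz value = 0.33
Difference: 1 − 0.33 = 0.67

0.67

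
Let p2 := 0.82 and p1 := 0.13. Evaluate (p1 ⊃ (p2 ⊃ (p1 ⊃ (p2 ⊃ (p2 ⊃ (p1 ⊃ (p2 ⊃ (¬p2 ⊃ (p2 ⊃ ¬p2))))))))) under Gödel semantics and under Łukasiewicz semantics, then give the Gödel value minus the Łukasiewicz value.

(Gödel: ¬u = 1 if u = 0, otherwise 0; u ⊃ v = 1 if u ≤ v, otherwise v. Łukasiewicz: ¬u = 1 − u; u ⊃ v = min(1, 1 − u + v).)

0.00

Gödel evaluation:
  ¬p2: Gödel ¬ of 0.82 = 0 (operand ≠ 0)
  ¬p2: Gödel ¬ of 0.82 = 0 (operand ≠ 0)
  (p2 ⊃ ¬p2): 0.82 > 0, so result = 0
  (¬p2 ⊃ (p2 ⊃ ¬p2)): 0 ≤ 0, so result = 1
  (p2 ⊃ (¬p2 ⊃ (p2 ⊃ ¬p2))): 0.82 ≤ 1, so result = 1
  (p1 ⊃ (p2 ⊃ (¬p2 ⊃ (p2 ⊃ ¬p2)))): 0.13 ≤ 1, so result = 1
  (p2 ⊃ (p1 ⊃ (p2 ⊃ (¬p2 ⊃ (p2 ⊃ ¬p2))))): 0.82 ≤ 1, so result = 1
  (p2 ⊃ (p2 ⊃ (p1 ⊃ (p2 ⊃ (¬p2 ⊃ (p2 ⊃ ¬p2)))))): 0.82 ≤ 1, so result = 1
  (p1 ⊃ (p2 ⊃ (p2 ⊃ (p1 ⊃ (p2 ⊃ (¬p2 ⊃ (p2 ⊃ ¬p2))))))): 0.13 ≤ 1, so result = 1
  (p2 ⊃ (p1 ⊃ (p2 ⊃ (p2 ⊃ (p1 ⊃ (p2 ⊃ (¬p2 ⊃ (p2 ⊃ ¬p2)))))))): 0.82 ≤ 1, so result = 1
  (p1 ⊃ (p2 ⊃ (p1 ⊃ (p2 ⊃ (p2 ⊃ (p1 ⊃ (p2 ⊃ (¬p2 ⊃ (p2 ⊃ ¬p2))))))))): 0.13 ≤ 1, so result = 1
  Gödel value = 1
Łukasiewicz evaluation:
  ¬p2: Łukasiewicz ¬ gives 1 − 0.82 = 0.18
  ¬p2: Łukasiewicz ¬ gives 1 − 0.82 = 0.18
  (p2 ⊃ ¬p2): min(1, 1 − 0.82 + 0.18) = 0.36
  (¬p2 ⊃ (p2 ⊃ ¬p2)): min(1, 1 − 0.18 + 0.36) = 1
  (p2 ⊃ (¬p2 ⊃ (p2 ⊃ ¬p2))): min(1, 1 − 0.82 + 1) = 1
  (p1 ⊃ (p2 ⊃ (¬p2 ⊃ (p2 ⊃ ¬p2)))): min(1, 1 − 0.13 + 1) = 1
  (p2 ⊃ (p1 ⊃ (p2 ⊃ (¬p2 ⊃ (p2 ⊃ ¬p2))))): min(1, 1 − 0.82 + 1) = 1
  (p2 ⊃ (p2 ⊃ (p1 ⊃ (p2 ⊃ (¬p2 ⊃ (p2 ⊃ ¬p2)))))): min(1, 1 − 0.82 + 1) = 1
  (p1 ⊃ (p2 ⊃ (p2 ⊃ (p1 ⊃ (p2 ⊃ (¬p2 ⊃ (p2 ⊃ ¬p2))))))): min(1, 1 − 0.13 + 1) = 1
  (p2 ⊃ (p1 ⊃ (p2 ⊃ (p2 ⊃ (p1 ⊃ (p2 ⊃ (¬p2 ⊃ (p2 ⊃ ¬p2)))))))): min(1, 1 − 0.82 + 1) = 1
  (p1 ⊃ (p2 ⊃ (p1 ⊃ (p2 ⊃ (p2 ⊃ (p1 ⊃ (p2 ⊃ (¬p2 ⊃ (p2 ⊃ ¬p2))))))))): min(1, 1 − 0.13 + 1) = 1
  Łukasiewicz value = 1
Difference: 1 − 1 = 0.00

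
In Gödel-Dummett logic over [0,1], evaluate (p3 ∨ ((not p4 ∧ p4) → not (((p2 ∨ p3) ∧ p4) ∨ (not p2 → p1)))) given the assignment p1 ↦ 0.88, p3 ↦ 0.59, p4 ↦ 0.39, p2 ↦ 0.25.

1.00

not p4: Gödel ¬ of 0.39 = 0 (operand ≠ 0)
(not p4 ∧ p4) = min(0, 0.39) = 0
(p2 ∨ p3) = max(0.25, 0.59) = 0.59
((p2 ∨ p3) ∧ p4) = min(0.59, 0.39) = 0.39
not p2: Gödel ¬ of 0.25 = 0 (operand ≠ 0)
(not p2 → p1): 0 ≤ 0.88, so result = 1
(((p2 ∨ p3) ∧ p4) ∨ (not p2 → p1)) = max(0.39, 1) = 1
not (((p2 ∨ p3) ∧ p4) ∨ (not p2 → p1)): Gödel ¬ of 1 = 0 (operand ≠ 0)
((not p4 ∧ p4) → not (((p2 ∨ p3) ∧ p4) ∨ (not p2 → p1))): 0 ≤ 0, so result = 1
(p3 ∨ ((not p4 ∧ p4) → not (((p2 ∨ p3) ∧ p4) ∨ (not p2 → p1)))) = max(0.59, 1) = 1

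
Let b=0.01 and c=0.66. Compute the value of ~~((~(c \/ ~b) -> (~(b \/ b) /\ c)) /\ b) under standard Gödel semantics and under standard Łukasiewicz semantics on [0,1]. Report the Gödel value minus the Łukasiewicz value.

0.99

Gödel evaluation:
  ~b: Gödel ¬ of 0.01 = 0 (operand ≠ 0)
  (c \/ ~b) = max(0.66, 0) = 0.66
  ~(c \/ ~b): Gödel ¬ of 0.66 = 0 (operand ≠ 0)
  (b \/ b) = max(0.01, 0.01) = 0.01
  ~(b \/ b): Gödel ¬ of 0.01 = 0 (operand ≠ 0)
  (~(b \/ b) /\ c) = min(0, 0.66) = 0
  (~(c \/ ~b) -> (~(b \/ b) /\ c)): 0 ≤ 0, so result = 1
  ((~(c \/ ~b) -> (~(b \/ b) /\ c)) /\ b) = min(1, 0.01) = 0.01
  ~((~(c \/ ~b) -> (~(b \/ b) /\ c)) /\ b): Gödel ¬ of 0.01 = 0 (operand ≠ 0)
  ~~((~(c \/ ~b) -> (~(b \/ b) /\ c)) /\ b): Gödel ¬ of 0 = 1 (operand is 0)
  Gödel value = 1
Łukasiewicz evaluation:
  ~b: Łukasiewicz ¬ gives 1 − 0.01 = 0.99
  (c \/ ~b) = max(0.66, 0.99) = 0.99
  ~(c \/ ~b): Łukasiewicz ¬ gives 1 − 0.99 = 0.01
  (b \/ b) = max(0.01, 0.01) = 0.01
  ~(b \/ b): Łukasiewicz ¬ gives 1 − 0.01 = 0.99
  (~(b \/ b) /\ c) = min(0.99, 0.66) = 0.66
  (~(c \/ ~b) -> (~(b \/ b) /\ c)): min(1, 1 − 0.01 + 0.66) = 1
  ((~(c \/ ~b) -> (~(b \/ b) /\ c)) /\ b) = min(1, 0.01) = 0.01
  ~((~(c \/ ~b) -> (~(b \/ b) /\ c)) /\ b): Łukasiewicz ¬ gives 1 − 0.01 = 0.99
  ~~((~(c \/ ~b) -> (~(b \/ b) /\ c)) /\ b): Łukasiewicz ¬ gives 1 − 0.99 = 0.01
  Łukasiewicz value = 0.01
Difference: 1 − 0.01 = 0.99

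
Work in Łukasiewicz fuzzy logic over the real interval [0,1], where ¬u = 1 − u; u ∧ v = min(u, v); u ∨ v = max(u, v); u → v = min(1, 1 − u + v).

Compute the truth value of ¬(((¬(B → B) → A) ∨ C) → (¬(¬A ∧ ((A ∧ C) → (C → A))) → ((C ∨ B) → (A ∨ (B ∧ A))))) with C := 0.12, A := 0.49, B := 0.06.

0.00

(B → B): min(1, 1 − 0.06 + 0.06) = 1
¬(B → B): Łukasiewicz ¬ gives 1 − 1 = 0
(¬(B → B) → A): min(1, 1 − 0 + 0.49) = 1
((¬(B → B) → A) ∨ C) = max(1, 0.12) = 1
¬A: Łukasiewicz ¬ gives 1 − 0.49 = 0.51
(A ∧ C) = min(0.49, 0.12) = 0.12
(C → A): min(1, 1 − 0.12 + 0.49) = 1
((A ∧ C) → (C → A)): min(1, 1 − 0.12 + 1) = 1
(¬A ∧ ((A ∧ C) → (C → A))) = min(0.51, 1) = 0.51
¬(¬A ∧ ((A ∧ C) → (C → A))): Łukasiewicz ¬ gives 1 − 0.51 = 0.49
(C ∨ B) = max(0.12, 0.06) = 0.12
(B ∧ A) = min(0.06, 0.49) = 0.06
(A ∨ (B ∧ A)) = max(0.49, 0.06) = 0.49
((C ∨ B) → (A ∨ (B ∧ A))): min(1, 1 − 0.12 + 0.49) = 1
(¬(¬A ∧ ((A ∧ C) → (C → A))) → ((C ∨ B) → (A ∨ (B ∧ A)))): min(1, 1 − 0.49 + 1) = 1
(((¬(B → B) → A) ∨ C) → (¬(¬A ∧ ((A ∧ C) → (C → A))) → ((C ∨ B) → (A ∨ (B ∧ A))))): min(1, 1 − 1 + 1) = 1
¬(((¬(B → B) → A) ∨ C) → (¬(¬A ∧ ((A ∧ C) → (C → A))) → ((C ∨ B) → (A ∨ (B ∧ A))))): Łukasiewicz ¬ gives 1 − 1 = 0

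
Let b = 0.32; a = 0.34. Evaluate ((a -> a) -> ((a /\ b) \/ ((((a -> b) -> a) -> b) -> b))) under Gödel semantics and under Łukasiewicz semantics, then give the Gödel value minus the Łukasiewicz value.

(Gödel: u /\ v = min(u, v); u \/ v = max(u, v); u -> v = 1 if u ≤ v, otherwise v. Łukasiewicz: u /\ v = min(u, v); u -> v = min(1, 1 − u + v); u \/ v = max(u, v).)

Gödel evaluation:
  (a -> a): 0.34 ≤ 0.34, so result = 1
  (a /\ b) = min(0.34, 0.32) = 0.32
  (a -> b): 0.34 > 0.32, so result = 0.32
  ((a -> b) -> a): 0.32 ≤ 0.34, so result = 1
  (((a -> b) -> a) -> b): 1 > 0.32, so result = 0.32
  ((((a -> b) -> a) -> b) -> b): 0.32 ≤ 0.32, so result = 1
  ((a /\ b) \/ ((((a -> b) -> a) -> b) -> b)) = max(0.32, 1) = 1
  ((a -> a) -> ((a /\ b) \/ ((((a -> b) -> a) -> b) -> b))): 1 ≤ 1, so result = 1
  Gödel value = 1
Łukasiewicz evaluation:
  (a -> a): min(1, 1 − 0.34 + 0.34) = 1
  (a /\ b) = min(0.34, 0.32) = 0.32
  (a -> b): min(1, 1 − 0.34 + 0.32) = 0.98
  ((a -> b) -> a): min(1, 1 − 0.98 + 0.34) = 0.36
  (((a -> b) -> a) -> b): min(1, 1 − 0.36 + 0.32) = 0.96
  ((((a -> b) -> a) -> b) -> b): min(1, 1 − 0.96 + 0.32) = 0.36
  ((a /\ b) \/ ((((a -> b) -> a) -> b) -> b)) = max(0.32, 0.36) = 0.36
  ((a -> a) -> ((a /\ b) \/ ((((a -> b) -> a) -> b) -> b))): min(1, 1 − 1 + 0.36) = 0.36
  Łukasiewicz value = 0.36
Difference: 1 − 0.36 = 0.64

0.64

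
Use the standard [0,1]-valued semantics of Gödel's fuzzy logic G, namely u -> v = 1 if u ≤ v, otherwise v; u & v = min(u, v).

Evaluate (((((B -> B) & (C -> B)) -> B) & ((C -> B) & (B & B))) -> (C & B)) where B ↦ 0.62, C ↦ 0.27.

(B -> B): 0.62 ≤ 0.62, so result = 1
(C -> B): 0.27 ≤ 0.62, so result = 1
((B -> B) & (C -> B)) = min(1, 1) = 1
(((B -> B) & (C -> B)) -> B): 1 > 0.62, so result = 0.62
(C -> B): 0.27 ≤ 0.62, so result = 1
(B & B) = min(0.62, 0.62) = 0.62
((C -> B) & (B & B)) = min(1, 0.62) = 0.62
((((B -> B) & (C -> B)) -> B) & ((C -> B) & (B & B))) = min(0.62, 0.62) = 0.62
(C & B) = min(0.27, 0.62) = 0.27
(((((B -> B) & (C -> B)) -> B) & ((C -> B) & (B & B))) -> (C & B)): 0.62 > 0.27, so result = 0.27

0.27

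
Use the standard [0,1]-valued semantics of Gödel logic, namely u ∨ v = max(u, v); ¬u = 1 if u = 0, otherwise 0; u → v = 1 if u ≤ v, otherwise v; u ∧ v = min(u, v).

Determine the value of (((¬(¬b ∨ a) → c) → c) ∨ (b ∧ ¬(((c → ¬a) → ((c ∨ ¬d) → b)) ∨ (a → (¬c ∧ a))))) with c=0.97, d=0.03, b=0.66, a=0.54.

¬b: Gödel ¬ of 0.66 = 0 (operand ≠ 0)
(¬b ∨ a) = max(0, 0.54) = 0.54
¬(¬b ∨ a): Gödel ¬ of 0.54 = 0 (operand ≠ 0)
(¬(¬b ∨ a) → c): 0 ≤ 0.97, so result = 1
((¬(¬b ∨ a) → c) → c): 1 > 0.97, so result = 0.97
¬a: Gödel ¬ of 0.54 = 0 (operand ≠ 0)
(c → ¬a): 0.97 > 0, so result = 0
¬d: Gödel ¬ of 0.03 = 0 (operand ≠ 0)
(c ∨ ¬d) = max(0.97, 0) = 0.97
((c ∨ ¬d) → b): 0.97 > 0.66, so result = 0.66
((c → ¬a) → ((c ∨ ¬d) → b)): 0 ≤ 0.66, so result = 1
¬c: Gödel ¬ of 0.97 = 0 (operand ≠ 0)
(¬c ∧ a) = min(0, 0.54) = 0
(a → (¬c ∧ a)): 0.54 > 0, so result = 0
(((c → ¬a) → ((c ∨ ¬d) → b)) ∨ (a → (¬c ∧ a))) = max(1, 0) = 1
¬(((c → ¬a) → ((c ∨ ¬d) → b)) ∨ (a → (¬c ∧ a))): Gödel ¬ of 1 = 0 (operand ≠ 0)
(b ∧ ¬(((c → ¬a) → ((c ∨ ¬d) → b)) ∨ (a → (¬c ∧ a)))) = min(0.66, 0) = 0
(((¬(¬b ∨ a) → c) → c) ∨ (b ∧ ¬(((c → ¬a) → ((c ∨ ¬d) → b)) ∨ (a → (¬c ∧ a))))) = max(0.97, 0) = 0.97

0.97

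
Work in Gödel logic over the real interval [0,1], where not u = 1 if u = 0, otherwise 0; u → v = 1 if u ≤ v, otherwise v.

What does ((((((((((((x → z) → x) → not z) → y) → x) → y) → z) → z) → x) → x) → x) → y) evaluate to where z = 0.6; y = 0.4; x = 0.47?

0.40

(x → z): 0.47 ≤ 0.6, so result = 1
((x → z) → x): 1 > 0.47, so result = 0.47
not z: Gödel ¬ of 0.6 = 0 (operand ≠ 0)
(((x → z) → x) → not z): 0.47 > 0, so result = 0
((((x → z) → x) → not z) → y): 0 ≤ 0.4, so result = 1
(((((x → z) → x) → not z) → y) → x): 1 > 0.47, so result = 0.47
((((((x → z) → x) → not z) → y) → x) → y): 0.47 > 0.4, so result = 0.4
(((((((x → z) → x) → not z) → y) → x) → y) → z): 0.4 ≤ 0.6, so result = 1
((((((((x → z) → x) → not z) → y) → x) → y) → z) → z): 1 > 0.6, so result = 0.6
(((((((((x → z) → x) → not z) → y) → x) → y) → z) → z) → x): 0.6 > 0.47, so result = 0.47
((((((((((x → z) → x) → not z) → y) → x) → y) → z) → z) → x) → x): 0.47 ≤ 0.47, so result = 1
(((((((((((x → z) → x) → not z) → y) → x) → y) → z) → z) → x) → x) → x): 1 > 0.47, so result = 0.47
((((((((((((x → z) → x) → not z) → y) → x) → y) → z) → z) → x) → x) → x) → y): 0.47 > 0.4, so result = 0.4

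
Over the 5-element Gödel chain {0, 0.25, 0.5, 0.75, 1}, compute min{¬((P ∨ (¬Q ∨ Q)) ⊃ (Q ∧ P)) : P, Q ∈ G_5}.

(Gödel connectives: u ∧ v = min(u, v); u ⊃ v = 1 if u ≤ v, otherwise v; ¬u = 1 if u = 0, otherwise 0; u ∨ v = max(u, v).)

0.00

The minimum is attained at P = 0.25, Q = 0.25:
  ¬Q: Gödel ¬ of 0.25 = 0 (operand ≠ 0)
  (¬Q ∨ Q) = max(0, 0.25) = 0.25
  (P ∨ (¬Q ∨ Q)) = max(0.25, 0.25) = 0.25
  (Q ∧ P) = min(0.25, 0.25) = 0.25
  ((P ∨ (¬Q ∨ Q)) ⊃ (Q ∧ P)): 0.25 ≤ 0.25, so result = 1
  ¬((P ∨ (¬Q ∨ Q)) ⊃ (Q ∧ P)): Gödel ¬ of 1 = 0 (operand ≠ 0)
Checking all 25 assignments confirms none give a value below 0.00.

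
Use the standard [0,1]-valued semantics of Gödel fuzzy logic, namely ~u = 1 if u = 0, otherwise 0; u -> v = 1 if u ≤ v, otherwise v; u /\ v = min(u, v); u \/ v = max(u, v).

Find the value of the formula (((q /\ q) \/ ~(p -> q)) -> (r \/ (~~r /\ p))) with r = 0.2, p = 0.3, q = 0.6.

0.30

(q /\ q) = min(0.6, 0.6) = 0.6
(p -> q): 0.3 ≤ 0.6, so result = 1
~(p -> q): Gödel ¬ of 1 = 0 (operand ≠ 0)
((q /\ q) \/ ~(p -> q)) = max(0.6, 0) = 0.6
~r: Gödel ¬ of 0.2 = 0 (operand ≠ 0)
~~r: Gödel ¬ of 0 = 1 (operand is 0)
(~~r /\ p) = min(1, 0.3) = 0.3
(r \/ (~~r /\ p)) = max(0.2, 0.3) = 0.3
(((q /\ q) \/ ~(p -> q)) -> (r \/ (~~r /\ p))): 0.6 > 0.3, so result = 0.3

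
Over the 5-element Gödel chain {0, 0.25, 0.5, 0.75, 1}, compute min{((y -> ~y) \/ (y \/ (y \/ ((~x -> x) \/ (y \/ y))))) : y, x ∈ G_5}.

0.25

The minimum is attained at y = 0.25, x = 0:
  ~y: Gödel ¬ of 0.25 = 0 (operand ≠ 0)
  (y -> ~y): 0.25 > 0, so result = 0
  ~x: Gödel ¬ of 0 = 1 (operand is 0)
  (~x -> x): 1 > 0, so result = 0
  (y \/ y) = max(0.25, 0.25) = 0.25
  ((~x -> x) \/ (y \/ y)) = max(0, 0.25) = 0.25
  (y \/ ((~x -> x) \/ (y \/ y))) = max(0.25, 0.25) = 0.25
  (y \/ (y \/ ((~x -> x) \/ (y \/ y)))) = max(0.25, 0.25) = 0.25
  ((y -> ~y) \/ (y \/ (y \/ ((~x -> x) \/ (y \/ y))))) = max(0, 0.25) = 0.25
Checking all 25 assignments confirms none give a value below 0.25.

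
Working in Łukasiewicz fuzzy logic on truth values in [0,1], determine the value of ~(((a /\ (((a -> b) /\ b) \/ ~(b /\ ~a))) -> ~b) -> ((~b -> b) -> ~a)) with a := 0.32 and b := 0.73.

0.27

(a -> b): min(1, 1 − 0.32 + 0.73) = 1
((a -> b) /\ b) = min(1, 0.73) = 0.73
~a: Łukasiewicz ¬ gives 1 − 0.32 = 0.68
(b /\ ~a) = min(0.73, 0.68) = 0.68
~(b /\ ~a): Łukasiewicz ¬ gives 1 − 0.68 = 0.32
(((a -> b) /\ b) \/ ~(b /\ ~a)) = max(0.73, 0.32) = 0.73
(a /\ (((a -> b) /\ b) \/ ~(b /\ ~a))) = min(0.32, 0.73) = 0.32
~b: Łukasiewicz ¬ gives 1 − 0.73 = 0.27
((a /\ (((a -> b) /\ b) \/ ~(b /\ ~a))) -> ~b): min(1, 1 − 0.32 + 0.27) = 0.95
~b: Łukasiewicz ¬ gives 1 − 0.73 = 0.27
(~b -> b): min(1, 1 − 0.27 + 0.73) = 1
~a: Łukasiewicz ¬ gives 1 − 0.32 = 0.68
((~b -> b) -> ~a): min(1, 1 − 1 + 0.68) = 0.68
(((a /\ (((a -> b) /\ b) \/ ~(b /\ ~a))) -> ~b) -> ((~b -> b) -> ~a)): min(1, 1 − 0.95 + 0.68) = 0.73
~(((a /\ (((a -> b) /\ b) \/ ~(b /\ ~a))) -> ~b) -> ((~b -> b) -> ~a)): Łukasiewicz ¬ gives 1 − 0.73 = 0.27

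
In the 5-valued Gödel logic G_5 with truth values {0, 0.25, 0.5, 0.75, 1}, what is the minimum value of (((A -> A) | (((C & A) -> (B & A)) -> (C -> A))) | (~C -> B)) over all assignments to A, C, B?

1.00

Every assignment gives 1. For instance at A = 0, C = 0, B = 0:
  (A -> A): 0 ≤ 0, so result = 1
  (C & A) = min(0, 0) = 0
  (B & A) = min(0, 0) = 0
  ((C & A) -> (B & A)): 0 ≤ 0, so result = 1
  (C -> A): 0 ≤ 0, so result = 1
  (((C & A) -> (B & A)) -> (C -> A)): 1 ≤ 1, so result = 1
  ((A -> A) | (((C & A) -> (B & A)) -> (C -> A))) = max(1, 1) = 1
  ~C: Gödel ¬ of 0 = 1 (operand is 0)
  (~C -> B): 1 > 0, so result = 0
  (((A -> A) | (((C & A) -> (B & A)) -> (C -> A))) | (~C -> B)) = max(1, 0) = 1
All 125 assignments give value 1 — the formula is a G_5-tautology.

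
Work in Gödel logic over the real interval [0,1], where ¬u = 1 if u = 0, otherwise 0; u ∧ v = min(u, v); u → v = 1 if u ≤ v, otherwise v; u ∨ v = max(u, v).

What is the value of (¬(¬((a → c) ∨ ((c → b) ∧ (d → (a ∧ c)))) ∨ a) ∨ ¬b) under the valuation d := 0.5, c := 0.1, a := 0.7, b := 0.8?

(a → c): 0.7 > 0.1, so result = 0.1
(c → b): 0.1 ≤ 0.8, so result = 1
(a ∧ c) = min(0.7, 0.1) = 0.1
(d → (a ∧ c)): 0.5 > 0.1, so result = 0.1
((c → b) ∧ (d → (a ∧ c))) = min(1, 0.1) = 0.1
((a → c) ∨ ((c → b) ∧ (d → (a ∧ c)))) = max(0.1, 0.1) = 0.1
¬((a → c) ∨ ((c → b) ∧ (d → (a ∧ c)))): Gödel ¬ of 0.1 = 0 (operand ≠ 0)
(¬((a → c) ∨ ((c → b) ∧ (d → (a ∧ c)))) ∨ a) = max(0, 0.7) = 0.7
¬(¬((a → c) ∨ ((c → b) ∧ (d → (a ∧ c)))) ∨ a): Gödel ¬ of 0.7 = 0 (operand ≠ 0)
¬b: Gödel ¬ of 0.8 = 0 (operand ≠ 0)
(¬(¬((a → c) ∨ ((c → b) ∧ (d → (a ∧ c)))) ∨ a) ∨ ¬b) = max(0, 0) = 0

0.00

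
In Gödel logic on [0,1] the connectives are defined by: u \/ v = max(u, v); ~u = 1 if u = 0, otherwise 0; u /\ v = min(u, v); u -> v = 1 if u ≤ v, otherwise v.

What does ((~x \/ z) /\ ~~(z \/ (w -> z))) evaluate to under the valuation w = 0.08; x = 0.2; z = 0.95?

~x: Gödel ¬ of 0.2 = 0 (operand ≠ 0)
(~x \/ z) = max(0, 0.95) = 0.95
(w -> z): 0.08 ≤ 0.95, so result = 1
(z \/ (w -> z)) = max(0.95, 1) = 1
~(z \/ (w -> z)): Gödel ¬ of 1 = 0 (operand ≠ 0)
~~(z \/ (w -> z)): Gödel ¬ of 0 = 1 (operand is 0)
((~x \/ z) /\ ~~(z \/ (w -> z))) = min(0.95, 1) = 0.95

0.95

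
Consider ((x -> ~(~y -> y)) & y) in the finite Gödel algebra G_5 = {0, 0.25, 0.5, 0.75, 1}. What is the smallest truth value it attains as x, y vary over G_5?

The minimum is attained at x = 0, y = 0:
  ~y: Gödel ¬ of 0 = 1 (operand is 0)
  (~y -> y): 1 > 0, so result = 0
  ~(~y -> y): Gödel ¬ of 0 = 1 (operand is 0)
  (x -> ~(~y -> y)): 0 ≤ 1, so result = 1
  ((x -> ~(~y -> y)) & y) = min(1, 0) = 0
Checking all 25 assignments confirms none give a value below 0.00.

0.00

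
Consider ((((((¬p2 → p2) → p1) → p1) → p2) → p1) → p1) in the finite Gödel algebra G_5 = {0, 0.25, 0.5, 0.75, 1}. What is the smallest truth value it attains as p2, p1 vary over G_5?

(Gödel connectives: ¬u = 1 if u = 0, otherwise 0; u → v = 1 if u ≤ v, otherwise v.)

The minimum is attained at p2 = 0, p1 = 0.25:
  ¬p2: Gödel ¬ of 0 = 1 (operand is 0)
  (¬p2 → p2): 1 > 0, so result = 0
  ((¬p2 → p2) → p1): 0 ≤ 0.25, so result = 1
  (((¬p2 → p2) → p1) → p1): 1 > 0.25, so result = 0.25
  ((((¬p2 → p2) → p1) → p1) → p2): 0.25 > 0, so result = 0
  (((((¬p2 → p2) → p1) → p1) → p2) → p1): 0 ≤ 0.25, so result = 1
  ((((((¬p2 → p2) → p1) → p1) → p2) → p1) → p1): 1 > 0.25, so result = 0.25
Checking all 25 assignments confirms none give a value below 0.25.

0.25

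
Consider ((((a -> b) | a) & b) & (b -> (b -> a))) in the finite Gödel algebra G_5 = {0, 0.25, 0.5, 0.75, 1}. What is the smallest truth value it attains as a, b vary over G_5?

The minimum is attained at a = 0, b = 0:
  (a -> b): 0 ≤ 0, so result = 1
  ((a -> b) | a) = max(1, 0) = 1
  (((a -> b) | a) & b) = min(1, 0) = 0
  (b -> a): 0 ≤ 0, so result = 1
  (b -> (b -> a)): 0 ≤ 1, so result = 1
  ((((a -> b) | a) & b) & (b -> (b -> a))) = min(0, 1) = 0
Checking all 25 assignments confirms none give a value below 0.00.

0.00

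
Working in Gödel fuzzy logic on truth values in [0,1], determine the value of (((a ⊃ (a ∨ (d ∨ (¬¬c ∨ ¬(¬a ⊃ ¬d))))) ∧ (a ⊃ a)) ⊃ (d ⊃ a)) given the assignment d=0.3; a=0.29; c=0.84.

¬c: Gödel ¬ of 0.84 = 0 (operand ≠ 0)
¬¬c: Gödel ¬ of 0 = 1 (operand is 0)
¬a: Gödel ¬ of 0.29 = 0 (operand ≠ 0)
¬d: Gödel ¬ of 0.3 = 0 (operand ≠ 0)
(¬a ⊃ ¬d): 0 ≤ 0, so result = 1
¬(¬a ⊃ ¬d): Gödel ¬ of 1 = 0 (operand ≠ 0)
(¬¬c ∨ ¬(¬a ⊃ ¬d)) = max(1, 0) = 1
(d ∨ (¬¬c ∨ ¬(¬a ⊃ ¬d))) = max(0.3, 1) = 1
(a ∨ (d ∨ (¬¬c ∨ ¬(¬a ⊃ ¬d)))) = max(0.29, 1) = 1
(a ⊃ (a ∨ (d ∨ (¬¬c ∨ ¬(¬a ⊃ ¬d))))): 0.29 ≤ 1, so result = 1
(a ⊃ a): 0.29 ≤ 0.29, so result = 1
((a ⊃ (a ∨ (d ∨ (¬¬c ∨ ¬(¬a ⊃ ¬d))))) ∧ (a ⊃ a)) = min(1, 1) = 1
(d ⊃ a): 0.3 > 0.29, so result = 0.29
(((a ⊃ (a ∨ (d ∨ (¬¬c ∨ ¬(¬a ⊃ ¬d))))) ∧ (a ⊃ a)) ⊃ (d ⊃ a)): 1 > 0.29, so result = 0.29

0.29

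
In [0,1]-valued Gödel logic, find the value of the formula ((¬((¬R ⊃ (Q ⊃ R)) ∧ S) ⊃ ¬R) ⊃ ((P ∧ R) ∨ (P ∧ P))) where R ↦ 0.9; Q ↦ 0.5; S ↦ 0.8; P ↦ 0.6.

¬R: Gödel ¬ of 0.9 = 0 (operand ≠ 0)
(Q ⊃ R): 0.5 ≤ 0.9, so result = 1
(¬R ⊃ (Q ⊃ R)): 0 ≤ 1, so result = 1
((¬R ⊃ (Q ⊃ R)) ∧ S) = min(1, 0.8) = 0.8
¬((¬R ⊃ (Q ⊃ R)) ∧ S): Gödel ¬ of 0.8 = 0 (operand ≠ 0)
¬R: Gödel ¬ of 0.9 = 0 (operand ≠ 0)
(¬((¬R ⊃ (Q ⊃ R)) ∧ S) ⊃ ¬R): 0 ≤ 0, so result = 1
(P ∧ R) = min(0.6, 0.9) = 0.6
(P ∧ P) = min(0.6, 0.6) = 0.6
((P ∧ R) ∨ (P ∧ P)) = max(0.6, 0.6) = 0.6
((¬((¬R ⊃ (Q ⊃ R)) ∧ S) ⊃ ¬R) ⊃ ((P ∧ R) ∨ (P ∧ P))): 1 > 0.6, so result = 0.6

0.60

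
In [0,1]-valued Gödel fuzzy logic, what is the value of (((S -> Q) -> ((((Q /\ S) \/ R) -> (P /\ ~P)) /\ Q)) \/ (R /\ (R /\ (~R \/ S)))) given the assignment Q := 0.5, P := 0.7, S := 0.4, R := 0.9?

0.40

(S -> Q): 0.4 ≤ 0.5, so result = 1
(Q /\ S) = min(0.5, 0.4) = 0.4
((Q /\ S) \/ R) = max(0.4, 0.9) = 0.9
~P: Gödel ¬ of 0.7 = 0 (operand ≠ 0)
(P /\ ~P) = min(0.7, 0) = 0
(((Q /\ S) \/ R) -> (P /\ ~P)): 0.9 > 0, so result = 0
((((Q /\ S) \/ R) -> (P /\ ~P)) /\ Q) = min(0, 0.5) = 0
((S -> Q) -> ((((Q /\ S) \/ R) -> (P /\ ~P)) /\ Q)): 1 > 0, so result = 0
~R: Gödel ¬ of 0.9 = 0 (operand ≠ 0)
(~R \/ S) = max(0, 0.4) = 0.4
(R /\ (~R \/ S)) = min(0.9, 0.4) = 0.4
(R /\ (R /\ (~R \/ S))) = min(0.9, 0.4) = 0.4
(((S -> Q) -> ((((Q /\ S) \/ R) -> (P /\ ~P)) /\ Q)) \/ (R /\ (R /\ (~R \/ S)))) = max(0, 0.4) = 0.4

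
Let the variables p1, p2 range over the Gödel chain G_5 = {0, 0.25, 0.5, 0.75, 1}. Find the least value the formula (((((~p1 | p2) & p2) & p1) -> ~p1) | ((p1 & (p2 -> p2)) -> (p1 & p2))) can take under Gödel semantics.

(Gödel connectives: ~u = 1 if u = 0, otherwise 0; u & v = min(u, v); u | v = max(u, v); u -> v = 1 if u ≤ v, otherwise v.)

0.25

The minimum is attained at p1 = 0.5, p2 = 0.25:
  ~p1: Gödel ¬ of 0.5 = 0 (operand ≠ 0)
  (~p1 | p2) = max(0, 0.25) = 0.25
  ((~p1 | p2) & p2) = min(0.25, 0.25) = 0.25
  (((~p1 | p2) & p2) & p1) = min(0.25, 0.5) = 0.25
  ~p1: Gödel ¬ of 0.5 = 0 (operand ≠ 0)
  ((((~p1 | p2) & p2) & p1) -> ~p1): 0.25 > 0, so result = 0
  (p2 -> p2): 0.25 ≤ 0.25, so result = 1
  (p1 & (p2 -> p2)) = min(0.5, 1) = 0.5
  (p1 & p2) = min(0.5, 0.25) = 0.25
  ((p1 & (p2 -> p2)) -> (p1 & p2)): 0.5 > 0.25, so result = 0.25
  (((((~p1 | p2) & p2) & p1) -> ~p1) | ((p1 & (p2 -> p2)) -> (p1 & p2))) = max(0, 0.25) = 0.25
Checking all 25 assignments confirms none give a value below 0.25.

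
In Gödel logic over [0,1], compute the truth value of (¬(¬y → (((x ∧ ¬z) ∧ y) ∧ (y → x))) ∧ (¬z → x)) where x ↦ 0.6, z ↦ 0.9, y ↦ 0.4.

¬y: Gödel ¬ of 0.4 = 0 (operand ≠ 0)
¬z: Gödel ¬ of 0.9 = 0 (operand ≠ 0)
(x ∧ ¬z) = min(0.6, 0) = 0
((x ∧ ¬z) ∧ y) = min(0, 0.4) = 0
(y → x): 0.4 ≤ 0.6, so result = 1
(((x ∧ ¬z) ∧ y) ∧ (y → x)) = min(0, 1) = 0
(¬y → (((x ∧ ¬z) ∧ y) ∧ (y → x))): 0 ≤ 0, so result = 1
¬(¬y → (((x ∧ ¬z) ∧ y) ∧ (y → x))): Gödel ¬ of 1 = 0 (operand ≠ 0)
¬z: Gödel ¬ of 0.9 = 0 (operand ≠ 0)
(¬z → x): 0 ≤ 0.6, so result = 1
(¬(¬y → (((x ∧ ¬z) ∧ y) ∧ (y → x))) ∧ (¬z → x)) = min(0, 1) = 0

0.00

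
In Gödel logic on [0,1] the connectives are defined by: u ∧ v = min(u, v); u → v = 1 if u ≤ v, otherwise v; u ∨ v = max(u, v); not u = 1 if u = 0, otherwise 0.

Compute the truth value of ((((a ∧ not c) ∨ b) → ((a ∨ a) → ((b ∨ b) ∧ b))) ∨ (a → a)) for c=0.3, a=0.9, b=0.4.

1.00

not c: Gödel ¬ of 0.3 = 0 (operand ≠ 0)
(a ∧ not c) = min(0.9, 0) = 0
((a ∧ not c) ∨ b) = max(0, 0.4) = 0.4
(a ∨ a) = max(0.9, 0.9) = 0.9
(b ∨ b) = max(0.4, 0.4) = 0.4
((b ∨ b) ∧ b) = min(0.4, 0.4) = 0.4
((a ∨ a) → ((b ∨ b) ∧ b)): 0.9 > 0.4, so result = 0.4
(((a ∧ not c) ∨ b) → ((a ∨ a) → ((b ∨ b) ∧ b))): 0.4 ≤ 0.4, so result = 1
(a → a): 0.9 ≤ 0.9, so result = 1
((((a ∧ not c) ∨ b) → ((a ∨ a) → ((b ∨ b) ∧ b))) ∨ (a → a)) = max(1, 1) = 1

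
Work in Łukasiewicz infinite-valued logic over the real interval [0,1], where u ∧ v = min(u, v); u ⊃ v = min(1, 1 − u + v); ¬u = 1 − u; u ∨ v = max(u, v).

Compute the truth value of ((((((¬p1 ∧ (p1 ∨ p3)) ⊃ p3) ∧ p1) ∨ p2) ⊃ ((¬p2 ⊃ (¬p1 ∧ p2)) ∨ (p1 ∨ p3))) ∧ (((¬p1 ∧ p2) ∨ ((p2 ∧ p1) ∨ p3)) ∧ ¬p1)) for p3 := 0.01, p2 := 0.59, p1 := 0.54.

¬p1: Łukasiewicz ¬ gives 1 − 0.54 = 0.46
(p1 ∨ p3) = max(0.54, 0.01) = 0.54
(¬p1 ∧ (p1 ∨ p3)) = min(0.46, 0.54) = 0.46
((¬p1 ∧ (p1 ∨ p3)) ⊃ p3): min(1, 1 − 0.46 + 0.01) = 0.55
(((¬p1 ∧ (p1 ∨ p3)) ⊃ p3) ∧ p1) = min(0.55, 0.54) = 0.54
((((¬p1 ∧ (p1 ∨ p3)) ⊃ p3) ∧ p1) ∨ p2) = max(0.54, 0.59) = 0.59
¬p2: Łukasiewicz ¬ gives 1 − 0.59 = 0.41
¬p1: Łukasiewicz ¬ gives 1 − 0.54 = 0.46
(¬p1 ∧ p2) = min(0.46, 0.59) = 0.46
(¬p2 ⊃ (¬p1 ∧ p2)): min(1, 1 − 0.41 + 0.46) = 1
(p1 ∨ p3) = max(0.54, 0.01) = 0.54
((¬p2 ⊃ (¬p1 ∧ p2)) ∨ (p1 ∨ p3)) = max(1, 0.54) = 1
(((((¬p1 ∧ (p1 ∨ p3)) ⊃ p3) ∧ p1) ∨ p2) ⊃ ((¬p2 ⊃ (¬p1 ∧ p2)) ∨ (p1 ∨ p3))): min(1, 1 − 0.59 + 1) = 1
¬p1: Łukasiewicz ¬ gives 1 − 0.54 = 0.46
(¬p1 ∧ p2) = min(0.46, 0.59) = 0.46
(p2 ∧ p1) = min(0.59, 0.54) = 0.54
((p2 ∧ p1) ∨ p3) = max(0.54, 0.01) = 0.54
((¬p1 ∧ p2) ∨ ((p2 ∧ p1) ∨ p3)) = max(0.46, 0.54) = 0.54
¬p1: Łukasiewicz ¬ gives 1 − 0.54 = 0.46
(((¬p1 ∧ p2) ∨ ((p2 ∧ p1) ∨ p3)) ∧ ¬p1) = min(0.54, 0.46) = 0.46
((((((¬p1 ∧ (p1 ∨ p3)) ⊃ p3) ∧ p1) ∨ p2) ⊃ ((¬p2 ⊃ (¬p1 ∧ p2)) ∨ (p1 ∨ p3))) ∧ (((¬p1 ∧ p2) ∨ ((p2 ∧ p1) ∨ p3)) ∧ ¬p1)) = min(1, 0.46) = 0.46

0.46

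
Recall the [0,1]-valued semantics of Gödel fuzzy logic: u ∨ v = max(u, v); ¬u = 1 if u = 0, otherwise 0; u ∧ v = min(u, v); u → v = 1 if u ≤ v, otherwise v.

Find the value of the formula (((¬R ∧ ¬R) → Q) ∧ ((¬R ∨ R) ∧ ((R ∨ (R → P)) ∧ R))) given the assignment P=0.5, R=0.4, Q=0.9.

¬R: Gödel ¬ of 0.4 = 0 (operand ≠ 0)
¬R: Gödel ¬ of 0.4 = 0 (operand ≠ 0)
(¬R ∧ ¬R) = min(0, 0) = 0
((¬R ∧ ¬R) → Q): 0 ≤ 0.9, so result = 1
¬R: Gödel ¬ of 0.4 = 0 (operand ≠ 0)
(¬R ∨ R) = max(0, 0.4) = 0.4
(R → P): 0.4 ≤ 0.5, so result = 1
(R ∨ (R → P)) = max(0.4, 1) = 1
((R ∨ (R → P)) ∧ R) = min(1, 0.4) = 0.4
((¬R ∨ R) ∧ ((R ∨ (R → P)) ∧ R)) = min(0.4, 0.4) = 0.4
(((¬R ∧ ¬R) → Q) ∧ ((¬R ∨ R) ∧ ((R ∨ (R → P)) ∧ R))) = min(1, 0.4) = 0.4

0.40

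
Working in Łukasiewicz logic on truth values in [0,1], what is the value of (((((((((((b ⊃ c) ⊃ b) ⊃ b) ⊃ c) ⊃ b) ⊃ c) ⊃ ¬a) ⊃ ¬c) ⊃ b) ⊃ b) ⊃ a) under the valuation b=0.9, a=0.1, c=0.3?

(b ⊃ c): min(1, 1 − 0.9 + 0.3) = 0.4
((b ⊃ c) ⊃ b): min(1, 1 − 0.4 + 0.9) = 1
(((b ⊃ c) ⊃ b) ⊃ b): min(1, 1 − 1 + 0.9) = 0.9
((((b ⊃ c) ⊃ b) ⊃ b) ⊃ c): min(1, 1 − 0.9 + 0.3) = 0.4
(((((b ⊃ c) ⊃ b) ⊃ b) ⊃ c) ⊃ b): min(1, 1 − 0.4 + 0.9) = 1
((((((b ⊃ c) ⊃ b) ⊃ b) ⊃ c) ⊃ b) ⊃ c): min(1, 1 − 1 + 0.3) = 0.3
¬a: Łukasiewicz ¬ gives 1 − 0.1 = 0.9
(((((((b ⊃ c) ⊃ b) ⊃ b) ⊃ c) ⊃ b) ⊃ c) ⊃ ¬a): min(1, 1 − 0.3 + 0.9) = 1
¬c: Łukasiewicz ¬ gives 1 − 0.3 = 0.7
((((((((b ⊃ c) ⊃ b) ⊃ b) ⊃ c) ⊃ b) ⊃ c) ⊃ ¬a) ⊃ ¬c): min(1, 1 − 1 + 0.7) = 0.7
(((((((((b ⊃ c) ⊃ b) ⊃ b) ⊃ c) ⊃ b) ⊃ c) ⊃ ¬a) ⊃ ¬c) ⊃ b): min(1, 1 − 0.7 + 0.9) = 1
((((((((((b ⊃ c) ⊃ b) ⊃ b) ⊃ c) ⊃ b) ⊃ c) ⊃ ¬a) ⊃ ¬c) ⊃ b) ⊃ b): min(1, 1 − 1 + 0.9) = 0.9
(((((((((((b ⊃ c) ⊃ b) ⊃ b) ⊃ c) ⊃ b) ⊃ c) ⊃ ¬a) ⊃ ¬c) ⊃ b) ⊃ b) ⊃ a): min(1, 1 − 0.9 + 0.1) = 0.2

0.20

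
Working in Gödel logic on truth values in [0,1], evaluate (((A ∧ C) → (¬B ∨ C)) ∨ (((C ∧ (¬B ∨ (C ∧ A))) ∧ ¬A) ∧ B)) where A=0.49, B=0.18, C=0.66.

(A ∧ C) = min(0.49, 0.66) = 0.49
¬B: Gödel ¬ of 0.18 = 0 (operand ≠ 0)
(¬B ∨ C) = max(0, 0.66) = 0.66
((A ∧ C) → (¬B ∨ C)): 0.49 ≤ 0.66, so result = 1
¬B: Gödel ¬ of 0.18 = 0 (operand ≠ 0)
(C ∧ A) = min(0.66, 0.49) = 0.49
(¬B ∨ (C ∧ A)) = max(0, 0.49) = 0.49
(C ∧ (¬B ∨ (C ∧ A))) = min(0.66, 0.49) = 0.49
¬A: Gödel ¬ of 0.49 = 0 (operand ≠ 0)
((C ∧ (¬B ∨ (C ∧ A))) ∧ ¬A) = min(0.49, 0) = 0
(((C ∧ (¬B ∨ (C ∧ A))) ∧ ¬A) ∧ B) = min(0, 0.18) = 0
(((A ∧ C) → (¬B ∨ C)) ∨ (((C ∧ (¬B ∨ (C ∧ A))) ∧ ¬A) ∧ B)) = max(1, 0) = 1

1.00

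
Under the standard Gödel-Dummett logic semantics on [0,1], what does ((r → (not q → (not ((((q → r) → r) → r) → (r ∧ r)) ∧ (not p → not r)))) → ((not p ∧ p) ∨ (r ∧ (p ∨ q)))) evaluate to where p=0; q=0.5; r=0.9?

not q: Gödel ¬ of 0.5 = 0 (operand ≠ 0)
(q → r): 0.5 ≤ 0.9, so result = 1
((q → r) → r): 1 > 0.9, so result = 0.9
(((q → r) → r) → r): 0.9 ≤ 0.9, so result = 1
(r ∧ r) = min(0.9, 0.9) = 0.9
((((q → r) → r) → r) → (r ∧ r)): 1 > 0.9, so result = 0.9
not ((((q → r) → r) → r) → (r ∧ r)): Gödel ¬ of 0.9 = 0 (operand ≠ 0)
not p: Gödel ¬ of 0 = 1 (operand is 0)
not r: Gödel ¬ of 0.9 = 0 (operand ≠ 0)
(not p → not r): 1 > 0, so result = 0
(not ((((q → r) → r) → r) → (r ∧ r)) ∧ (not p → not r)) = min(0, 0) = 0
(not q → (not ((((q → r) → r) → r) → (r ∧ r)) ∧ (not p → not r))): 0 ≤ 0, so result = 1
(r → (not q → (not ((((q → r) → r) → r) → (r ∧ r)) ∧ (not p → not r)))): 0.9 ≤ 1, so result = 1
not p: Gödel ¬ of 0 = 1 (operand is 0)
(not p ∧ p) = min(1, 0) = 0
(p ∨ q) = max(0, 0.5) = 0.5
(r ∧ (p ∨ q)) = min(0.9, 0.5) = 0.5
((not p ∧ p) ∨ (r ∧ (p ∨ q))) = max(0, 0.5) = 0.5
((r → (not q → (not ((((q → r) → r) → r) → (r ∧ r)) ∧ (not p → not r)))) → ((not p ∧ p) ∨ (r ∧ (p ∨ q)))): 1 > 0.5, so result = 0.5

0.50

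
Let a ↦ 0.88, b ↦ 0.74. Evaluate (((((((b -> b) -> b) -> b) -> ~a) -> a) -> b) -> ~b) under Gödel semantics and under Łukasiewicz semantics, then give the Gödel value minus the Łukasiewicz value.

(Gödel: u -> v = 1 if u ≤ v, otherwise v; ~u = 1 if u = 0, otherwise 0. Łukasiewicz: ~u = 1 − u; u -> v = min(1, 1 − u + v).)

-0.52

Gödel evaluation:
  (b -> b): 0.74 ≤ 0.74, so result = 1
  ((b -> b) -> b): 1 > 0.74, so result = 0.74
  (((b -> b) -> b) -> b): 0.74 ≤ 0.74, so result = 1
  ~a: Gödel ¬ of 0.88 = 0 (operand ≠ 0)
  ((((b -> b) -> b) -> b) -> ~a): 1 > 0, so result = 0
  (((((b -> b) -> b) -> b) -> ~a) -> a): 0 ≤ 0.88, so result = 1
  ((((((b -> b) -> b) -> b) -> ~a) -> a) -> b): 1 > 0.74, so result = 0.74
  ~b: Gödel ¬ of 0.74 = 0 (operand ≠ 0)
  (((((((b -> b) -> b) -> b) -> ~a) -> a) -> b) -> ~b): 0.74 > 0, so result = 0
  Gödel value = 0
Łukasiewicz evaluation:
  (b -> b): min(1, 1 − 0.74 + 0.74) = 1
  ((b -> b) -> b): min(1, 1 − 1 + 0.74) = 0.74
  (((b -> b) -> b) -> b): min(1, 1 − 0.74 + 0.74) = 1
  ~a: Łukasiewicz ¬ gives 1 − 0.88 = 0.12
  ((((b -> b) -> b) -> b) -> ~a): min(1, 1 − 1 + 0.12) = 0.12
  (((((b -> b) -> b) -> b) -> ~a) -> a): min(1, 1 − 0.12 + 0.88) = 1
  ((((((b -> b) -> b) -> b) -> ~a) -> a) -> b): min(1, 1 − 1 + 0.74) = 0.74
  ~b: Łukasiewicz ¬ gives 1 − 0.74 = 0.26
  (((((((b -> b) -> b) -> b) -> ~a) -> a) -> b) -> ~b): min(1, 1 − 0.74 + 0.26) = 0.52
  Łukasiewicz value = 0.52
Difference: 0 − 0.52 = -0.52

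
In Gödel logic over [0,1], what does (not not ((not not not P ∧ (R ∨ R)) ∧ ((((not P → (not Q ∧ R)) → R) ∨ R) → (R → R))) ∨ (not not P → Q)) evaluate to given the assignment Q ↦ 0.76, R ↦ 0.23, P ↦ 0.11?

not P: Gödel ¬ of 0.11 = 0 (operand ≠ 0)
not not P: Gödel ¬ of 0 = 1 (operand is 0)
not not not P: Gödel ¬ of 1 = 0 (operand ≠ 0)
(R ∨ R) = max(0.23, 0.23) = 0.23
(not not not P ∧ (R ∨ R)) = min(0, 0.23) = 0
not P: Gödel ¬ of 0.11 = 0 (operand ≠ 0)
not Q: Gödel ¬ of 0.76 = 0 (operand ≠ 0)
(not Q ∧ R) = min(0, 0.23) = 0
(not P → (not Q ∧ R)): 0 ≤ 0, so result = 1
((not P → (not Q ∧ R)) → R): 1 > 0.23, so result = 0.23
(((not P → (not Q ∧ R)) → R) ∨ R) = max(0.23, 0.23) = 0.23
(R → R): 0.23 ≤ 0.23, so result = 1
((((not P → (not Q ∧ R)) → R) ∨ R) → (R → R)): 0.23 ≤ 1, so result = 1
((not not not P ∧ (R ∨ R)) ∧ ((((not P → (not Q ∧ R)) → R) ∨ R) → (R → R))) = min(0, 1) = 0
not ((not not not P ∧ (R ∨ R)) ∧ ((((not P → (not Q ∧ R)) → R) ∨ R) → (R → R))): Gödel ¬ of 0 = 1 (operand is 0)
not not ((not not not P ∧ (R ∨ R)) ∧ ((((not P → (not Q ∧ R)) → R) ∨ R) → (R → R))): Gödel ¬ of 1 = 0 (operand ≠ 0)
not P: Gödel ¬ of 0.11 = 0 (operand ≠ 0)
not not P: Gödel ¬ of 0 = 1 (operand is 0)
(not not P → Q): 1 > 0.76, so result = 0.76
(not not ((not not not P ∧ (R ∨ R)) ∧ ((((not P → (not Q ∧ R)) → R) ∨ R) → (R → R))) ∨ (not not P → Q)) = max(0, 0.76) = 0.76

0.76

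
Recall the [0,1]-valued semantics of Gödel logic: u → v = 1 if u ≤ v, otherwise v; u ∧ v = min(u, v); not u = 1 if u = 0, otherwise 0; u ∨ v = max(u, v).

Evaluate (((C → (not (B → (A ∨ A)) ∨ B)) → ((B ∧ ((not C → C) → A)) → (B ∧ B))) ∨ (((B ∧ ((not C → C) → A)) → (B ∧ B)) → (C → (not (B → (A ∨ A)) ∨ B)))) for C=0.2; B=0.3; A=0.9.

1.00

(A ∨ A) = max(0.9, 0.9) = 0.9
(B → (A ∨ A)): 0.3 ≤ 0.9, so result = 1
not (B → (A ∨ A)): Gödel ¬ of 1 = 0 (operand ≠ 0)
(not (B → (A ∨ A)) ∨ B) = max(0, 0.3) = 0.3
(C → (not (B → (A ∨ A)) ∨ B)): 0.2 ≤ 0.3, so result = 1
not C: Gödel ¬ of 0.2 = 0 (operand ≠ 0)
(not C → C): 0 ≤ 0.2, so result = 1
((not C → C) → A): 1 > 0.9, so result = 0.9
(B ∧ ((not C → C) → A)) = min(0.3, 0.9) = 0.3
(B ∧ B) = min(0.3, 0.3) = 0.3
((B ∧ ((not C → C) → A)) → (B ∧ B)): 0.3 ≤ 0.3, so result = 1
((C → (not (B → (A ∨ A)) ∨ B)) → ((B ∧ ((not C → C) → A)) → (B ∧ B))): 1 ≤ 1, so result = 1
not C: Gödel ¬ of 0.2 = 0 (operand ≠ 0)
(not C → C): 0 ≤ 0.2, so result = 1
((not C → C) → A): 1 > 0.9, so result = 0.9
(B ∧ ((not C → C) → A)) = min(0.3, 0.9) = 0.3
(B ∧ B) = min(0.3, 0.3) = 0.3
((B ∧ ((not C → C) → A)) → (B ∧ B)): 0.3 ≤ 0.3, so result = 1
(A ∨ A) = max(0.9, 0.9) = 0.9
(B → (A ∨ A)): 0.3 ≤ 0.9, so result = 1
not (B → (A ∨ A)): Gödel ¬ of 1 = 0 (operand ≠ 0)
(not (B → (A ∨ A)) ∨ B) = max(0, 0.3) = 0.3
(C → (not (B → (A ∨ A)) ∨ B)): 0.2 ≤ 0.3, so result = 1
(((B ∧ ((not C → C) → A)) → (B ∧ B)) → (C → (not (B → (A ∨ A)) ∨ B))): 1 ≤ 1, so result = 1
(((C → (not (B → (A ∨ A)) ∨ B)) → ((B ∧ ((not C → C) → A)) → (B ∧ B))) ∨ (((B ∧ ((not C → C) → A)) → (B ∧ B)) → (C → (not (B → (A ∨ A)) ∨ B)))) = max(1, 1) = 1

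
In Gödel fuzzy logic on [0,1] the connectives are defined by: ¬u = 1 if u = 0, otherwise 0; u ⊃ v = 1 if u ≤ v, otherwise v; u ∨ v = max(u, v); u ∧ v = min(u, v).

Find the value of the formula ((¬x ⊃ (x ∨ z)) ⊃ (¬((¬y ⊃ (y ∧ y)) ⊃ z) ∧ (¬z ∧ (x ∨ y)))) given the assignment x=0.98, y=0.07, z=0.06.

¬x: Gödel ¬ of 0.98 = 0 (operand ≠ 0)
(x ∨ z) = max(0.98, 0.06) = 0.98
(¬x ⊃ (x ∨ z)): 0 ≤ 0.98, so result = 1
¬y: Gödel ¬ of 0.07 = 0 (operand ≠ 0)
(y ∧ y) = min(0.07, 0.07) = 0.07
(¬y ⊃ (y ∧ y)): 0 ≤ 0.07, so result = 1
((¬y ⊃ (y ∧ y)) ⊃ z): 1 > 0.06, so result = 0.06
¬((¬y ⊃ (y ∧ y)) ⊃ z): Gödel ¬ of 0.06 = 0 (operand ≠ 0)
¬z: Gödel ¬ of 0.06 = 0 (operand ≠ 0)
(x ∨ y) = max(0.98, 0.07) = 0.98
(¬z ∧ (x ∨ y)) = min(0, 0.98) = 0
(¬((¬y ⊃ (y ∧ y)) ⊃ z) ∧ (¬z ∧ (x ∨ y))) = min(0, 0) = 0
((¬x ⊃ (x ∨ z)) ⊃ (¬((¬y ⊃ (y ∧ y)) ⊃ z) ∧ (¬z ∧ (x ∨ y)))): 1 > 0, so result = 0

0.00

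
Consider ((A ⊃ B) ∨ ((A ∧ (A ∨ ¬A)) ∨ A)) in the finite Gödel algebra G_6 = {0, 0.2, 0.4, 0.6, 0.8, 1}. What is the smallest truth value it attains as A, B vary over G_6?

The minimum is attained at A = 0.2, B = 0:
  (A ⊃ B): 0.2 > 0, so result = 0
  ¬A: Gödel ¬ of 0.2 = 0 (operand ≠ 0)
  (A ∨ ¬A) = max(0.2, 0) = 0.2
  (A ∧ (A ∨ ¬A)) = min(0.2, 0.2) = 0.2
  ((A ∧ (A ∨ ¬A)) ∨ A) = max(0.2, 0.2) = 0.2
  ((A ⊃ B) ∨ ((A ∧ (A ∨ ¬A)) ∨ A)) = max(0, 0.2) = 0.2
Checking all 36 assignments confirms none give a value below 0.20.

0.20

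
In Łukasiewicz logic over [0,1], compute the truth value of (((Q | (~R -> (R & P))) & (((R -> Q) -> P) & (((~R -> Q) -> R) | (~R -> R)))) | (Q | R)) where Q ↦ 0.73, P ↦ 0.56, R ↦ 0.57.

0.73

~R: Łukasiewicz ¬ gives 1 − 0.57 = 0.43
(R & P) = min(0.57, 0.56) = 0.56
(~R -> (R & P)): min(1, 1 − 0.43 + 0.56) = 1
(Q | (~R -> (R & P))) = max(0.73, 1) = 1
(R -> Q): min(1, 1 − 0.57 + 0.73) = 1
((R -> Q) -> P): min(1, 1 − 1 + 0.56) = 0.56
~R: Łukasiewicz ¬ gives 1 − 0.57 = 0.43
(~R -> Q): min(1, 1 − 0.43 + 0.73) = 1
((~R -> Q) -> R): min(1, 1 − 1 + 0.57) = 0.57
~R: Łukasiewicz ¬ gives 1 − 0.57 = 0.43
(~R -> R): min(1, 1 − 0.43 + 0.57) = 1
(((~R -> Q) -> R) | (~R -> R)) = max(0.57, 1) = 1
(((R -> Q) -> P) & (((~R -> Q) -> R) | (~R -> R))) = min(0.56, 1) = 0.56
((Q | (~R -> (R & P))) & (((R -> Q) -> P) & (((~R -> Q) -> R) | (~R -> R)))) = min(1, 0.56) = 0.56
(Q | R) = max(0.73, 0.57) = 0.73
(((Q | (~R -> (R & P))) & (((R -> Q) -> P) & (((~R -> Q) -> R) | (~R -> R)))) | (Q | R)) = max(0.56, 0.73) = 0.73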